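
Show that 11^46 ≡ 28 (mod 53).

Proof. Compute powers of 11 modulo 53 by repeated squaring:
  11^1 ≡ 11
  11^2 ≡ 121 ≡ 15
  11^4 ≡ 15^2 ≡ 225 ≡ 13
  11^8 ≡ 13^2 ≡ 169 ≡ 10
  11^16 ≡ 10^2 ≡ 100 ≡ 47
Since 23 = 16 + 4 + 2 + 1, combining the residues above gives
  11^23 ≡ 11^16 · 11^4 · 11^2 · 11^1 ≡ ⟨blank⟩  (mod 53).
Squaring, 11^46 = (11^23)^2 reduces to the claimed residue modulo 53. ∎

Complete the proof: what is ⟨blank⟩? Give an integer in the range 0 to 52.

11^16 · 11^4 · 11^2 · 11^1 ≡ 47 · 13 · 15 · 11 = 100815.
100815 mod 53 = 9, so 11^23 ≡ 9 (mod 53).

9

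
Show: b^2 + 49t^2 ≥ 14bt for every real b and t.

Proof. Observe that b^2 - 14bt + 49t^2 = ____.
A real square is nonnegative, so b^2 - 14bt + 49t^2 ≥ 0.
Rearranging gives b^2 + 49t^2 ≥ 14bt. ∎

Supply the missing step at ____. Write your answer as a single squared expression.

The leading and trailing coefficients are 1^2 and 7^2, and 14 = 2·1·7, so the trinomial is (b - 7t)^2.
Hence b^2 - 14bt + 49t^2 ≥ 0.

(b - 7t)^2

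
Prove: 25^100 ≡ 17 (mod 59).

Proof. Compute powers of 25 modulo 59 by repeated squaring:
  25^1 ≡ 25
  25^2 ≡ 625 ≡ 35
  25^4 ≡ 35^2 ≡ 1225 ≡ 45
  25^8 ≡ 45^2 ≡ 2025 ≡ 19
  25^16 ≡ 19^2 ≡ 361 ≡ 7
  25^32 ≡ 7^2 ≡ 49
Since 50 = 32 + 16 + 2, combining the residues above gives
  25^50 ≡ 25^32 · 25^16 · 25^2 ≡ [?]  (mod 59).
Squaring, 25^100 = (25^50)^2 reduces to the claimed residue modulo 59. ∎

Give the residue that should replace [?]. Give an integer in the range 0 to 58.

Multiply the listed residues: 49 · 7 · 35 = 343 → 12005.
Reducing modulo 59: 12005 = 203·59 + 28, so 25^50 ≡ 28.

28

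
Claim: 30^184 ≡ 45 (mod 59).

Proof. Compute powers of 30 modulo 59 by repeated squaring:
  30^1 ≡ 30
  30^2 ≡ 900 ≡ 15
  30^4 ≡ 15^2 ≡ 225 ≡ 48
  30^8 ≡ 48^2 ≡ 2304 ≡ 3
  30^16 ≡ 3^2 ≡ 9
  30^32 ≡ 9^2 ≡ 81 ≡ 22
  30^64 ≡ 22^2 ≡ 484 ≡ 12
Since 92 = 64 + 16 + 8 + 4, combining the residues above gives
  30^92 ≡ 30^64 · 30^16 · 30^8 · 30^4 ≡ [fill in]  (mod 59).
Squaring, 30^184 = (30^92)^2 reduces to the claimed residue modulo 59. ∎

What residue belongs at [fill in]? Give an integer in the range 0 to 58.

30^64 · 30^16 · 30^8 · 30^4 ≡ 12 · 9 · 3 · 48 = 15552.
15552 mod 59 = 35, so 30^92 ≡ 35 (mod 59).

35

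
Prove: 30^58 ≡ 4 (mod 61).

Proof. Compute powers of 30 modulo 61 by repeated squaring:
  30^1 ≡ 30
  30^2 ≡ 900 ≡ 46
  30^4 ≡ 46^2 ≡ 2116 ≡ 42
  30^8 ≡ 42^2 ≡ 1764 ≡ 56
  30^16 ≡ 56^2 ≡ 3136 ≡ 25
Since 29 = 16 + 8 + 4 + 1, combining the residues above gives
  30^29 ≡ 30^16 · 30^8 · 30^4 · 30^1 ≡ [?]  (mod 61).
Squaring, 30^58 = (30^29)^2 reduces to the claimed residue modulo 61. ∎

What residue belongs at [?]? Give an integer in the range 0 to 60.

Multiply the listed residues: 25 · 56 · 42 · 30 = 1400 → 58800 → 1764000.
Reducing modulo 61: 1764000 = 28918·61 + 2, so 30^29 ≡ 2.

2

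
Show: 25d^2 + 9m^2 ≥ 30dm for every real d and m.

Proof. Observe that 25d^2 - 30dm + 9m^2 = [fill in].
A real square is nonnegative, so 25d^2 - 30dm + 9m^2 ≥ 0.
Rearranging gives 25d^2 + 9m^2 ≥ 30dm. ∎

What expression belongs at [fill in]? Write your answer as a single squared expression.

(5d - 3m)^2

The leading and trailing coefficients are 5^2 and 3^2, and 30 = 2·5·3, so the trinomial is (5d - 3m)^2.
Hence 25d^2 - 30dm + 9m^2 ≥ 0.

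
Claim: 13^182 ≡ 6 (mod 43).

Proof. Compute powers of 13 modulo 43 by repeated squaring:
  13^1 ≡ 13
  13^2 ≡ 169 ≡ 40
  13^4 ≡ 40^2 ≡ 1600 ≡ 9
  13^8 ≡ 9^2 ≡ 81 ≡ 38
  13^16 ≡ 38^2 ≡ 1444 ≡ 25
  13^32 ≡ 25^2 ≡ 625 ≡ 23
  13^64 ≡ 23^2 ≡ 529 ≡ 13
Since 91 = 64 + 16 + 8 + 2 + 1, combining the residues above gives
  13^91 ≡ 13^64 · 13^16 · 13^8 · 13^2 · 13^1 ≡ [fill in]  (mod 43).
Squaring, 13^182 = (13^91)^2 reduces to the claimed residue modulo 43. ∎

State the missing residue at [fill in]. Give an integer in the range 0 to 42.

Multiply the listed residues: 13 · 25 · 38 · 40 · 13 = 325 → 12350 → 494000 → 6422000.
Reducing modulo 43: 6422000 = 149348·43 + 36, so 13^91 ≡ 36.

36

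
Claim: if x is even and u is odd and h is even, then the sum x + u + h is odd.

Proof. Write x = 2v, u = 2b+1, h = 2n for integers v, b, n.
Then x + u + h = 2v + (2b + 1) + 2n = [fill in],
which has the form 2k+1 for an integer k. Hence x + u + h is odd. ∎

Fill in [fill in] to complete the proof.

2(b + n + v) + 1

Expanding: 2v + (2b + 1) + 2n = 2b + 2n + 2v + 1.
Every term except the constant is even, so this is 2(b + n + v) + 1,
and b + n + v ∈ ℤ gives the required form.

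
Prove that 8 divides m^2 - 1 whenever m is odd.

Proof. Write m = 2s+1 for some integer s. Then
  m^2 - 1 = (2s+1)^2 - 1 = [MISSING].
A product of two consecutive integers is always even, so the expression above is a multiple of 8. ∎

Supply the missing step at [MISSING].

4s(s + 1)

(2s+1)^2 - 1 = 4s^2 + 4s + 1 - 1 = 4s^2 + 4s = 4s(s+1).
Since s and s+1 are consecutive, s(s+1) is even, and 4·(even) is a multiple of 8.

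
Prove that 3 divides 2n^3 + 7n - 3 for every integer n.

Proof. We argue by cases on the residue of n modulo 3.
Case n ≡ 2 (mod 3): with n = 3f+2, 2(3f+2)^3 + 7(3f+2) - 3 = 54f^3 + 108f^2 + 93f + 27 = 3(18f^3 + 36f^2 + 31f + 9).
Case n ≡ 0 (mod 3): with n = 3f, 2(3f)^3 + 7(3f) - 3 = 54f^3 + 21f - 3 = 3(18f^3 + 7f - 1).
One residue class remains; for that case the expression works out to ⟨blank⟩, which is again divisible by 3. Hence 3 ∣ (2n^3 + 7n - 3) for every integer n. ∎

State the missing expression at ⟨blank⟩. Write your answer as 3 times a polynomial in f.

The residues treated are {2, 0}, so the missing case is n ≡ 1 (mod 3); write n = 3f+1.
Then 2(3f+1)^3 + 7(3f+1) - 3 = 54f^3 + 54f^2 + 39f + 6 = 3(18f^3 + 18f^2 + 13f + 2).

3(18f^3 + 18f^2 + 13f + 2)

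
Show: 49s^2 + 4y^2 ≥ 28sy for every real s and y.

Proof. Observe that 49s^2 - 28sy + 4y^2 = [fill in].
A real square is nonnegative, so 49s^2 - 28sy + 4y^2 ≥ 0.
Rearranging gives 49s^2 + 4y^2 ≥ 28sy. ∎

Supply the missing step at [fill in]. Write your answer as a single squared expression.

The leading and trailing coefficients are 7^2 and 2^2, and 28 = 2·7·2, so the trinomial is (7s - 2y)^2.
Hence 49s^2 - 28sy + 4y^2 ≥ 0.

(7s - 2y)^2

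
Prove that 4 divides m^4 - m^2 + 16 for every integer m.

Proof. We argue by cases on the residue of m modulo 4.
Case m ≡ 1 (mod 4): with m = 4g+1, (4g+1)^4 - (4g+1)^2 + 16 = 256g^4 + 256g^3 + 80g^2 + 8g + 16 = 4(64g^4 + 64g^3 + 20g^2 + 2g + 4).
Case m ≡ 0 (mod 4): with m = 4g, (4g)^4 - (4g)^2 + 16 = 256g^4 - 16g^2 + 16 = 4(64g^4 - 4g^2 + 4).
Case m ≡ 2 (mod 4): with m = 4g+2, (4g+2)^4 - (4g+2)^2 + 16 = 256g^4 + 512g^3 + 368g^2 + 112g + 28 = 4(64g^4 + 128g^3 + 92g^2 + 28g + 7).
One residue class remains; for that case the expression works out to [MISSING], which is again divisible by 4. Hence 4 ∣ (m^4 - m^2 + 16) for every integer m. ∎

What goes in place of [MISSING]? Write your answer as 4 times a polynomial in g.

4(64g^4 + 192g^3 + 212g^2 + 102g + 22)

The residues treated are {1, 0, 2}, so the missing case is m ≡ 3 (mod 4); write m = 4g+3.
Then (4g+3)^4 - (4g+3)^2 + 16 = 256g^4 + 768g^3 + 848g^2 + 408g + 88 = 4(64g^4 + 192g^3 + 212g^2 + 102g + 22).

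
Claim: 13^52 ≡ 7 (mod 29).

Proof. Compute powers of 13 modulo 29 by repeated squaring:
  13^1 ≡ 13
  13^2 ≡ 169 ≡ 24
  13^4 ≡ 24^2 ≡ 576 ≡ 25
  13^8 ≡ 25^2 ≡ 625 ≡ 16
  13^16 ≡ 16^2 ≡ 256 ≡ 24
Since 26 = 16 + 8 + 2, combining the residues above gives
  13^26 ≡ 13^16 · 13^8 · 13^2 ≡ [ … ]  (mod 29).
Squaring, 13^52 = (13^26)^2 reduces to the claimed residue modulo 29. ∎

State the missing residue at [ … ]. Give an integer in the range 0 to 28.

Multiply the listed residues: 24 · 16 · 24 = 384 → 9216.
Reducing modulo 29: 9216 = 317·29 + 23, so 13^26 ≡ 23.

23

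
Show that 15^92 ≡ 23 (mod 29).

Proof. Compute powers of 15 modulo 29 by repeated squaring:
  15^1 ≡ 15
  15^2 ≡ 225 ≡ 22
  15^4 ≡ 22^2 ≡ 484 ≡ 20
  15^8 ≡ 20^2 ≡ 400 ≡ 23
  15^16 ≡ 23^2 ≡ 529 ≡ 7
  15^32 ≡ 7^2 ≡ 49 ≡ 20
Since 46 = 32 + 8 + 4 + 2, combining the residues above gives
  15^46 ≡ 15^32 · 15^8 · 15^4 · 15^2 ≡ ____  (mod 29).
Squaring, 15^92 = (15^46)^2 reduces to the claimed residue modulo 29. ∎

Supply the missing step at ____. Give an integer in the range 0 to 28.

9

15^32 · 15^8 · 15^4 · 15^2 ≡ 20 · 23 · 20 · 22 = 202400.
202400 mod 29 = 9, so 15^46 ≡ 9 (mod 29).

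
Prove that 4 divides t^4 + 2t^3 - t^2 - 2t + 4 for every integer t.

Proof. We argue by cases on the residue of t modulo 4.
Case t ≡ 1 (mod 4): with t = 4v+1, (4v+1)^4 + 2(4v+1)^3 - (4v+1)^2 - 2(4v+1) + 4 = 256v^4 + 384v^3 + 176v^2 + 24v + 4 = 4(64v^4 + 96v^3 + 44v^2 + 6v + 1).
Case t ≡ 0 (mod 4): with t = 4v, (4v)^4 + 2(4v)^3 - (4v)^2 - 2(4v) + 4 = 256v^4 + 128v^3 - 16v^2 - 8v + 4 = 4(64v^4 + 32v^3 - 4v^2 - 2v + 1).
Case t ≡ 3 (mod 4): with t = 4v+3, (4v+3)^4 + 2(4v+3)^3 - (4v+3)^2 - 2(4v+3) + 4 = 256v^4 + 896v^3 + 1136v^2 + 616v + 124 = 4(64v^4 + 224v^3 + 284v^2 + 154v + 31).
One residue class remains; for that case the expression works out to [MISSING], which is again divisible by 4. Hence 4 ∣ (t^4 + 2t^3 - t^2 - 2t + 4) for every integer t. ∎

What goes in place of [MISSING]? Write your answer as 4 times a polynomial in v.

4(64v^4 + 160v^3 + 140v^2 + 50v + 7)

The residues treated are {1, 0, 3}, so the missing case is t ≡ 2 (mod 4); write t = 4v+2.
Then (4v+2)^4 + 2(4v+2)^3 - (4v+2)^2 - 2(4v+2) + 4 = 256v^4 + 640v^3 + 560v^2 + 200v + 28 = 4(64v^4 + 160v^3 + 140v^2 + 50v + 7).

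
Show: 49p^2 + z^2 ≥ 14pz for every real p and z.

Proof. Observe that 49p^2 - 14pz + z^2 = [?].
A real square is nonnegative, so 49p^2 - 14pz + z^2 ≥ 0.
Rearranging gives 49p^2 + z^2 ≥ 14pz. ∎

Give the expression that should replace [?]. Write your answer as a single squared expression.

(7p - z)^2

The leading and trailing coefficients are 7^2 and 1^2, and 14 = 2·7·1, so the trinomial is (7p - z)^2.
Hence 49p^2 - 14pz + z^2 ≥ 0.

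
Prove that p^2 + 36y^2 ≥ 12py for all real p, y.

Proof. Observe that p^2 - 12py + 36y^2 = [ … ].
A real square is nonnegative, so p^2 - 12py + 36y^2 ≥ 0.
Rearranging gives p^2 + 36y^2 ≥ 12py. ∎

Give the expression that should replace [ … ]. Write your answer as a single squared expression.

(p - 6y)^2

p^2 - 12py + 36y^2 is a perfect-square trinomial: the outer terms are (p)^2 and (6y)^2, and the cross term is -2·p·6y.
So p^2 - 12py + 36y^2 = (p - 6y)^2 ≥ 0.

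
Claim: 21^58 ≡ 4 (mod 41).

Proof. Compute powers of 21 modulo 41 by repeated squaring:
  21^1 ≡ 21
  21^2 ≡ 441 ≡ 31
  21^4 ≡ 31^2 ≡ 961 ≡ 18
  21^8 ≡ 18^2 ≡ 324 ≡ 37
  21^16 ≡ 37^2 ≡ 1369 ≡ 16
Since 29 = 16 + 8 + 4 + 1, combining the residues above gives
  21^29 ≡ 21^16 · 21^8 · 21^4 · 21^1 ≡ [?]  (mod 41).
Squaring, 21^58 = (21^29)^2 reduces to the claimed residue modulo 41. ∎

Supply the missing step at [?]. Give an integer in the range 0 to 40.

21^16 · 21^8 · 21^4 · 21^1 ≡ 16 · 37 · 18 · 21 = 223776.
223776 mod 41 = 39, so 21^29 ≡ 39 (mod 41).

39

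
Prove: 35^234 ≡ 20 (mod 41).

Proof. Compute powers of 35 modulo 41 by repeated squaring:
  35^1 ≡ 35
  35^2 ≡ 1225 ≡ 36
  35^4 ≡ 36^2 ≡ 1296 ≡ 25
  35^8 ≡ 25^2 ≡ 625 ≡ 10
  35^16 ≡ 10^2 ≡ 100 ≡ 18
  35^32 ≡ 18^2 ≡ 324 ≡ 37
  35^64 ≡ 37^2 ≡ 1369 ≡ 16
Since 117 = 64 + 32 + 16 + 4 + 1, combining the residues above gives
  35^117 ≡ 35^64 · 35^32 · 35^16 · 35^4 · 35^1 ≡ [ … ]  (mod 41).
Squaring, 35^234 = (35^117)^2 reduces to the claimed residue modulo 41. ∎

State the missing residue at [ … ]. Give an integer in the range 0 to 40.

Multiply the listed residues: 16 · 37 · 18 · 25 · 35 = 592 → 10656 → 266400 → 9324000.
Reducing modulo 41: 9324000 = 227414·41 + 26, so 35^117 ≡ 26.

26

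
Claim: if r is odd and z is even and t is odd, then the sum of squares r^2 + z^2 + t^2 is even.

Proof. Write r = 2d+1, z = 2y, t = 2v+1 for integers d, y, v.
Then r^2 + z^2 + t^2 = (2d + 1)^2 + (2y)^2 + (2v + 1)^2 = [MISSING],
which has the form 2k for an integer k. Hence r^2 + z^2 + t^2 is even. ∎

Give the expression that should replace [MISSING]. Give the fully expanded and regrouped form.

2(2d^2 + 2d + 2v^2 + 2v + 2y^2 + 1)

Expanding: (2d + 1)^2 + (2y)^2 + (2v + 1)^2 = 4d^2 + 4d + 4v^2 + 4v + 4y^2 + 2.
Every term is even; pulling out the factor of 2 gives 2(2d^2 + 2d + 2v^2 + 2v + 2y^2 + 1).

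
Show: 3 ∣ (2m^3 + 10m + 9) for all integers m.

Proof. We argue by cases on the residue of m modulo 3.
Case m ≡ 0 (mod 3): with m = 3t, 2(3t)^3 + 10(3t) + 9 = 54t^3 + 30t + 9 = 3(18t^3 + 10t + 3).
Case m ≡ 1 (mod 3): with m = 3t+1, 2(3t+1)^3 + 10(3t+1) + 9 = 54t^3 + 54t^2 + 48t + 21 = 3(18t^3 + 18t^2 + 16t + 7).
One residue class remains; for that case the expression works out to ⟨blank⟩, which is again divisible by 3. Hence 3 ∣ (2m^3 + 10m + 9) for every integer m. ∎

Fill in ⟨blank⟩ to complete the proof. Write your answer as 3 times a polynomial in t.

Only m ≡ 2 (mod 3) is unaccounted for. Put m = 3t+2:
2(3t+2)^3 + 10(3t+2) + 9 expands to 54t^3 + 108t^2 + 102t + 45,
and factoring out 3 leaves 3(18t^3 + 36t^2 + 34t + 15).

3(18t^3 + 36t^2 + 34t + 15)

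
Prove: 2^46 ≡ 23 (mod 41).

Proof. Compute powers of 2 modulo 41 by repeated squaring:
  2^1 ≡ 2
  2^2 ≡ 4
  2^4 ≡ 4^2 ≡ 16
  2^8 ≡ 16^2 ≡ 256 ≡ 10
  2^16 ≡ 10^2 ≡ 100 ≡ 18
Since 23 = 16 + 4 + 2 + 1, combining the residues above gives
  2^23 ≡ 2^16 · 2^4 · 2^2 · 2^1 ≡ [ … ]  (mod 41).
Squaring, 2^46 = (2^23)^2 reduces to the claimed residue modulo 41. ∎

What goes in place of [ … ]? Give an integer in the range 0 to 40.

2^16 · 2^4 · 2^2 · 2^1 ≡ 18 · 16 · 4 · 2 = 2304.
2304 mod 41 = 8, so 2^23 ≡ 8 (mod 41).

8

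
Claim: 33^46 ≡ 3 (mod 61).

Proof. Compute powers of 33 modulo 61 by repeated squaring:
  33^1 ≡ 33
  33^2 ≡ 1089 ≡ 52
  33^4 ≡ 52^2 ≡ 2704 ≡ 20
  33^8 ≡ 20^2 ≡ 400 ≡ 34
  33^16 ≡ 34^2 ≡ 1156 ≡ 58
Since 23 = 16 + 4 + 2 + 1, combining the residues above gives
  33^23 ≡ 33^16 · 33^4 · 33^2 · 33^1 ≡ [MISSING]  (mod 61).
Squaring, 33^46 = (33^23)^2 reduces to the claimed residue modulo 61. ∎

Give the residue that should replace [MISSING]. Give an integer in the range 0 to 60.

8

33^16 · 33^4 · 33^2 · 33^1 ≡ 58 · 20 · 52 · 33 = 1990560.
1990560 mod 61 = 8, so 33^23 ≡ 8 (mod 61).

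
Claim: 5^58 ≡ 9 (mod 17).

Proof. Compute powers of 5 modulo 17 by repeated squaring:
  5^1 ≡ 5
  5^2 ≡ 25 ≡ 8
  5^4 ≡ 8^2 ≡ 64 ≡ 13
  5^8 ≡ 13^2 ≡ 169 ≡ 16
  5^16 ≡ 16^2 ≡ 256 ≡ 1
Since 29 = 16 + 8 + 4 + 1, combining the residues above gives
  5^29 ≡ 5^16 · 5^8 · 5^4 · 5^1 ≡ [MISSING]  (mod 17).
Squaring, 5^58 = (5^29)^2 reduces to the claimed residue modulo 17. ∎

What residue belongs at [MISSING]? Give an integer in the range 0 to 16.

5^16 · 5^8 · 5^4 · 5^1 ≡ 1 · 16 · 13 · 5 = 1040.
1040 mod 17 = 3, so 5^29 ≡ 3 (mod 17).

3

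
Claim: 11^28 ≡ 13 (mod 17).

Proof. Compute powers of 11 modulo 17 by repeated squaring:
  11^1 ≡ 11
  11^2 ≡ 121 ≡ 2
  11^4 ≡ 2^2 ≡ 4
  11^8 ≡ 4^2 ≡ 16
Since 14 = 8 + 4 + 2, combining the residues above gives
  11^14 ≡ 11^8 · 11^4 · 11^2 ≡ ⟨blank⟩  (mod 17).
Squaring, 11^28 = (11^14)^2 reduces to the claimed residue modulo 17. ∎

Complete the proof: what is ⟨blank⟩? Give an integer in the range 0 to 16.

Multiply the listed residues: 16 · 4 · 2 = 64 → 128.
Reducing modulo 17: 128 = 7·17 + 9, so 11^14 ≡ 9.

9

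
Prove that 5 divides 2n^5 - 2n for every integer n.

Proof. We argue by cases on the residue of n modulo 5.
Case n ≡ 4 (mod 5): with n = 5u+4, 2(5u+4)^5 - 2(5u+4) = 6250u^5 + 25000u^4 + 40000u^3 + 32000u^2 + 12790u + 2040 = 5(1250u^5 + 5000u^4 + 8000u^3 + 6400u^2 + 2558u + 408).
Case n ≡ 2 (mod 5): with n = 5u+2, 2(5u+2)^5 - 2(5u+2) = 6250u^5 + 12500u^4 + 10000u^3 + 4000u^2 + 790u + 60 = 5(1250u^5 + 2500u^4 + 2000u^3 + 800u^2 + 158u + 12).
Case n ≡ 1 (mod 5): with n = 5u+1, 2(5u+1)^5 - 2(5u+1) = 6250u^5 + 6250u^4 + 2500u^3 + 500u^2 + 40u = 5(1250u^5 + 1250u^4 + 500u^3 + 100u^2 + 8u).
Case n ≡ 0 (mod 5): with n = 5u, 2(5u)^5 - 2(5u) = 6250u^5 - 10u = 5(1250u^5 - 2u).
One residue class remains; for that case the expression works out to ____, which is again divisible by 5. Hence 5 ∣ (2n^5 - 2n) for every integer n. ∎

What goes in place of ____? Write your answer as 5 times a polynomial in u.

The residues treated are {4, 2, 1, 0}, so the missing case is n ≡ 3 (mod 5); write n = 5u+3.
Then 2(5u+3)^5 - 2(5u+3) = 6250u^5 + 18750u^4 + 22500u^3 + 13500u^2 + 4040u + 480 = 5(1250u^5 + 3750u^4 + 4500u^3 + 2700u^2 + 808u + 96).

5(1250u^5 + 3750u^4 + 4500u^3 + 2700u^2 + 808u + 96)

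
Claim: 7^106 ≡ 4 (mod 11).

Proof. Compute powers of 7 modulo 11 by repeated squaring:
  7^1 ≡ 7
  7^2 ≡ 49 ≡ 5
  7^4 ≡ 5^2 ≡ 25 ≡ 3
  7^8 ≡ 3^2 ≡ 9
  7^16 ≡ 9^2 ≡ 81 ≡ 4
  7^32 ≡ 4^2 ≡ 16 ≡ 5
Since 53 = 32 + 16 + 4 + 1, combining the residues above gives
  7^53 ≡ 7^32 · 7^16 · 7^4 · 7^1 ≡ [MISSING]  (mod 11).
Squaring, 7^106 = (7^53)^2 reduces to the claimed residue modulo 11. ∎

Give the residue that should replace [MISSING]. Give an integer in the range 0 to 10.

Multiply the listed residues: 5 · 4 · 3 · 7 = 20 → 60 → 420.
Reducing modulo 11: 420 = 38·11 + 2, so 7^53 ≡ 2.

2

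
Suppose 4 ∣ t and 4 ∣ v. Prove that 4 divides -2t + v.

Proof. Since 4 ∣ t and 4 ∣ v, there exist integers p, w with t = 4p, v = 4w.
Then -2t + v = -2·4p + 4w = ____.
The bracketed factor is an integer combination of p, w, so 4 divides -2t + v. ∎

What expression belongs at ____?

Pull the common 4 out of every term: -2·4p + 4w = 4(-2p + w).
-2p + w is an integer, which exhibits the divisibility.

4(-2p + w)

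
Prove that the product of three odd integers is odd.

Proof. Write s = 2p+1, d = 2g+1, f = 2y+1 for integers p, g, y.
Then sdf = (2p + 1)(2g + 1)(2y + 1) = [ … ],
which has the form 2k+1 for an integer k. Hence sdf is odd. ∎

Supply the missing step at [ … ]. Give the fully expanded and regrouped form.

2(4gpy + 2gp + 2gy + g + 2py + p + y) + 1

Expanding: (2p + 1)(2g + 1)(2y + 1) = 8gpy + 4gp + 4gy + 2g + 4py + 2p + 2y + 1.
Every term except the constant is even, so this is 2(4gpy + 2gp + 2gy + g + 2py + p + y) + 1,
and 4gpy + 2gp + 2gy + g + 2py + p + y ∈ ℤ gives the required form.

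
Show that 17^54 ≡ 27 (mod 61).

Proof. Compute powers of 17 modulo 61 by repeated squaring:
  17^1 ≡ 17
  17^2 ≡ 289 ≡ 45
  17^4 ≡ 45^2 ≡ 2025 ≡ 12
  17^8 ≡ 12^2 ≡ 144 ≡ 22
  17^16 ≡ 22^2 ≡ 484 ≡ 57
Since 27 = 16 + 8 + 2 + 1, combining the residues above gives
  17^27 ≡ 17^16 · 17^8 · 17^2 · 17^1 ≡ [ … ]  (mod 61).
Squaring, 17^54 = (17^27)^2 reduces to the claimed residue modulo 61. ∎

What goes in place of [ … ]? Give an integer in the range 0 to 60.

24

Multiply the listed residues: 57 · 22 · 45 · 17 = 1254 → 56430 → 959310.
Reducing modulo 61: 959310 = 15726·61 + 24, so 17^27 ≡ 24.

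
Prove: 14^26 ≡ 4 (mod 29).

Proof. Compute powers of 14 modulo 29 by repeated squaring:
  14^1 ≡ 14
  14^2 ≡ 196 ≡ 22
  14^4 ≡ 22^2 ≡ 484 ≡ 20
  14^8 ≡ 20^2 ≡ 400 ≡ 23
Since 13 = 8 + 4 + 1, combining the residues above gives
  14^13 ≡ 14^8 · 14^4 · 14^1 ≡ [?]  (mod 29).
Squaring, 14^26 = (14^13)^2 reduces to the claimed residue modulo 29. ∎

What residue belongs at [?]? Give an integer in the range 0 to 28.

2

Multiply the listed residues: 23 · 20 · 14 = 460 → 6440.
Reducing modulo 29: 6440 = 222·29 + 2, so 14^13 ≡ 2.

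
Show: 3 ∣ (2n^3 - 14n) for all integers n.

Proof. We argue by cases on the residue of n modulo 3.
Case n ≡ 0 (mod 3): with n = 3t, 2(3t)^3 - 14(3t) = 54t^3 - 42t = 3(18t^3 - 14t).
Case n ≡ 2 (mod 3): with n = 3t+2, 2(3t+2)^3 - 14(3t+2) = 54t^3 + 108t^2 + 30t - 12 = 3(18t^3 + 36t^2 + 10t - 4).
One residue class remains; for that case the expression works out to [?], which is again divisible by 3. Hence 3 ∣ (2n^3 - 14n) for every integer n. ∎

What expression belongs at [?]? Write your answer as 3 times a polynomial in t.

The residues treated are {0, 2}, so the missing case is n ≡ 1 (mod 3); write n = 3t+1.
Then 2(3t+1)^3 - 14(3t+1) = 54t^3 + 54t^2 - 24t - 12 = 3(18t^3 + 18t^2 - 8t - 4).

3(18t^3 + 18t^2 - 8t - 4)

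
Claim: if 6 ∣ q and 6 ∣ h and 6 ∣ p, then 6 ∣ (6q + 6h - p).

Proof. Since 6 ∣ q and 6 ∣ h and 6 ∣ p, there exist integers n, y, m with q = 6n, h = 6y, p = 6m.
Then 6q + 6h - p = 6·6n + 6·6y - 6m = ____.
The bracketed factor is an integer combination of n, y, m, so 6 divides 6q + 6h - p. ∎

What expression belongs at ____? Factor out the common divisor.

6(-m + 6n + 6y)

Pull the common 6 out of every term: 6·6n + 6·6y - 6m = 6(-m + 6n + 6y).
-m + 6n + 6y is an integer, which exhibits the divisibility.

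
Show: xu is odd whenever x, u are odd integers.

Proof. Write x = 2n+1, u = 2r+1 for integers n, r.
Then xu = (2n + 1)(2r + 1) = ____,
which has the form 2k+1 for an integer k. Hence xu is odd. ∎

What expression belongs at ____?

2(2nr + n + r) + 1

Expanding: (2n + 1)(2r + 1) = 4nr + 2n + 2r + 1.
Every term except the constant is even, so this is 2(2nr + n + r) + 1,
and 2nr + n + r ∈ ℤ gives the required form.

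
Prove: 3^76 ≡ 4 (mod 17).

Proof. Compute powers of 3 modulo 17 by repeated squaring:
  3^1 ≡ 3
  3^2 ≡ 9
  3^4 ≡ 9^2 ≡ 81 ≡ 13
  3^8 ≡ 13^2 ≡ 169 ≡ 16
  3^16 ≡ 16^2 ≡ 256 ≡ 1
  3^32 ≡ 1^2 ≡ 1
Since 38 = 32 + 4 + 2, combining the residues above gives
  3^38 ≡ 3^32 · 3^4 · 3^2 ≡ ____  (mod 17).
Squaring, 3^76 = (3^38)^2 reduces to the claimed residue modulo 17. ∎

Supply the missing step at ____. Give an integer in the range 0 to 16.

15

3^32 · 3^4 · 3^2 ≡ 1 · 13 · 9 = 117.
117 mod 17 = 15, so 3^38 ≡ 15 (mod 17).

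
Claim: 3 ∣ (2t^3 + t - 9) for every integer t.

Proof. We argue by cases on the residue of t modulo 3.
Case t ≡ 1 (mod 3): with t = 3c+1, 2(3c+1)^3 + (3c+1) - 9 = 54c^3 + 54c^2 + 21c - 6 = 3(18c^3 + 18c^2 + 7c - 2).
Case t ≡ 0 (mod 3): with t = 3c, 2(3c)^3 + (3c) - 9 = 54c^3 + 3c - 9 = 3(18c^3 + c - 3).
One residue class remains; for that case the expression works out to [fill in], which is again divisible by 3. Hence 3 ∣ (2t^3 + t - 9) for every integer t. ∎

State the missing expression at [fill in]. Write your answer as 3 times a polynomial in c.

Only t ≡ 2 (mod 3) is unaccounted for. Put t = 3c+2:
2(3c+2)^3 + (3c+2) - 9 expands to 54c^3 + 108c^2 + 75c + 9,
and factoring out 3 leaves 3(18c^3 + 36c^2 + 25c + 3).

3(18c^3 + 36c^2 + 25c + 3)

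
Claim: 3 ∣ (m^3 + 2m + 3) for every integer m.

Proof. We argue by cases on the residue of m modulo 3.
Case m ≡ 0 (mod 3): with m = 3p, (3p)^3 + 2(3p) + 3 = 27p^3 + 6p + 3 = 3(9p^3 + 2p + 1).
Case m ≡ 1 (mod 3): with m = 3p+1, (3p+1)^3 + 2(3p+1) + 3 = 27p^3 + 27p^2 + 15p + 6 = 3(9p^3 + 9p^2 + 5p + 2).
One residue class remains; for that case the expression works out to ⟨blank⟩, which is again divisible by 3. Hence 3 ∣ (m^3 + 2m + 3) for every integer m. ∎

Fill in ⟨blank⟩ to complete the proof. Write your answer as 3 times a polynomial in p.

Only m ≡ 2 (mod 3) is unaccounted for. Put m = 3p+2:
(3p+2)^3 + 2(3p+2) + 3 expands to 27p^3 + 54p^2 + 42p + 15,
and factoring out 3 leaves 3(9p^3 + 18p^2 + 14p + 5).

3(9p^3 + 18p^2 + 14p + 5)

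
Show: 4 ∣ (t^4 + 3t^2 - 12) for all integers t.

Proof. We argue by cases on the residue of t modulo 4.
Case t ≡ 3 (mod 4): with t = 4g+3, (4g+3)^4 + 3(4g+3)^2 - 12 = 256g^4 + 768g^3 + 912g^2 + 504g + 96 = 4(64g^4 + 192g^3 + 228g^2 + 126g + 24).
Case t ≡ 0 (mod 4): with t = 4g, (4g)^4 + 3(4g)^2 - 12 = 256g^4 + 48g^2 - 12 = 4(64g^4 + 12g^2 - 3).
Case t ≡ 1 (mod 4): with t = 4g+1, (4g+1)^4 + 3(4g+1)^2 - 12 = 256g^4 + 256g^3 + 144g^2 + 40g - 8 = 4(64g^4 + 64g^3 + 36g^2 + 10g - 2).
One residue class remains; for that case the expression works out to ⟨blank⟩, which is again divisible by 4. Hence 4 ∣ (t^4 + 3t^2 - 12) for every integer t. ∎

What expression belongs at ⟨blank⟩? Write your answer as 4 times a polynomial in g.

Only t ≡ 2 (mod 4) is unaccounted for. Put t = 4g+2:
(4g+2)^4 + 3(4g+2)^2 - 12 expands to 256g^4 + 512g^3 + 432g^2 + 176g + 16,
and factoring out 4 leaves 4(64g^4 + 128g^3 + 108g^2 + 44g + 4).

4(64g^4 + 128g^3 + 108g^2 + 44g + 4)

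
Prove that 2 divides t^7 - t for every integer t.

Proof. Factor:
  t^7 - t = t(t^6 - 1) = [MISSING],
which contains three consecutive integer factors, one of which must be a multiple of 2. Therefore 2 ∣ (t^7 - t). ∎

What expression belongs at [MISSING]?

t^6 - 1 = (t^2 - 1)(t^4 + t^2 + 1), and t^2 - 1 = (t-1)(t+1).
So t(t^6 - 1) = (t - 1)t(t + 1)(t^4 + t^2 + 1).

(t - 1)t(t + 1)(t^4 + t^2 + 1)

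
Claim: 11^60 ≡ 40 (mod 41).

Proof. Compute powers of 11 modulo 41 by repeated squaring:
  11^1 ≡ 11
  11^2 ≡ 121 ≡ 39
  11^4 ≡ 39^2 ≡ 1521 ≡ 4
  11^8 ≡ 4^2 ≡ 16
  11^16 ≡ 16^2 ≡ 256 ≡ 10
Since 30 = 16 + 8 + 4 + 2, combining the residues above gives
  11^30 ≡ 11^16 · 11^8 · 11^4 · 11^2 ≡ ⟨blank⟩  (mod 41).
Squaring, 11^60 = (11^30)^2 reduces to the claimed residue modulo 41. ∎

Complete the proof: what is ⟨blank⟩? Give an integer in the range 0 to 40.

Multiply the listed residues: 10 · 16 · 4 · 39 = 160 → 640 → 24960.
Reducing modulo 41: 24960 = 608·41 + 32, so 11^30 ≡ 32.

32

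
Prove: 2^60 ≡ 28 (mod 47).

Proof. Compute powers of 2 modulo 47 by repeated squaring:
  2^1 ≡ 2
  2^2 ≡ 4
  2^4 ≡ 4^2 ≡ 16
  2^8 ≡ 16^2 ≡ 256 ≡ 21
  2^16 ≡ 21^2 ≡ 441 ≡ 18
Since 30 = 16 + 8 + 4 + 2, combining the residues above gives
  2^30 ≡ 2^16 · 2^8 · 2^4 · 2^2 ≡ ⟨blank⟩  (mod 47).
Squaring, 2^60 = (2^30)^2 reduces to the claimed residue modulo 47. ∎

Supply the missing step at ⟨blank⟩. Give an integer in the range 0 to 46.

34

2^16 · 2^8 · 2^4 · 2^2 ≡ 18 · 21 · 16 · 4 = 24192.
24192 mod 47 = 34, so 2^30 ≡ 34 (mod 47).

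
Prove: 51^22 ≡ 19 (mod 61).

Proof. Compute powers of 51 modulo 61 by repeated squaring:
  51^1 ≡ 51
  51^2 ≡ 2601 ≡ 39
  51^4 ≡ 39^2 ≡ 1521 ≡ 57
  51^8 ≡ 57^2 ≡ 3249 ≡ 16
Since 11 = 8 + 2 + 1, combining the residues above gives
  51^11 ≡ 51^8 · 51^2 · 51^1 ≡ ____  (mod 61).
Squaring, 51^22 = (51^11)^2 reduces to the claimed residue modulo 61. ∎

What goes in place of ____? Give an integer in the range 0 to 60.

Multiply the listed residues: 16 · 39 · 51 = 624 → 31824.
Reducing modulo 61: 31824 = 521·61 + 43, so 51^11 ≡ 43.

43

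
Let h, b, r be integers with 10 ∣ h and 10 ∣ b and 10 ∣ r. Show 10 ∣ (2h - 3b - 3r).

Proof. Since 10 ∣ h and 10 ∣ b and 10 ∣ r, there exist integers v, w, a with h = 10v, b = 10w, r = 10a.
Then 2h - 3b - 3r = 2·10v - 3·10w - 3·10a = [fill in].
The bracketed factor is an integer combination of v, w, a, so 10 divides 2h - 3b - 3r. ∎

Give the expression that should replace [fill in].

Pull the common 10 out of every term: 2·10v - 3·10w - 3·10a = 10(-3a + 2v - 3w).
-3a + 2v - 3w is an integer, which exhibits the divisibility.

10(-3a + 2v - 3w)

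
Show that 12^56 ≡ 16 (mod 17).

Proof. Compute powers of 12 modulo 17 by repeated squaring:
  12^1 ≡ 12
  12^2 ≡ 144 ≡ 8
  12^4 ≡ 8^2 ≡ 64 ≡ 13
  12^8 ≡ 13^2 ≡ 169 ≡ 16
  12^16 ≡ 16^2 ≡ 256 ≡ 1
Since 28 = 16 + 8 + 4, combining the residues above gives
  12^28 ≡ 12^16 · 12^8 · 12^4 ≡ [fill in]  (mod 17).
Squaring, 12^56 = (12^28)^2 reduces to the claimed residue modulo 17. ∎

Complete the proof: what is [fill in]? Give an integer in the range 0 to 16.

12^16 · 12^8 · 12^4 ≡ 1 · 16 · 13 = 208.
208 mod 17 = 4, so 12^28 ≡ 4 (mod 17).

4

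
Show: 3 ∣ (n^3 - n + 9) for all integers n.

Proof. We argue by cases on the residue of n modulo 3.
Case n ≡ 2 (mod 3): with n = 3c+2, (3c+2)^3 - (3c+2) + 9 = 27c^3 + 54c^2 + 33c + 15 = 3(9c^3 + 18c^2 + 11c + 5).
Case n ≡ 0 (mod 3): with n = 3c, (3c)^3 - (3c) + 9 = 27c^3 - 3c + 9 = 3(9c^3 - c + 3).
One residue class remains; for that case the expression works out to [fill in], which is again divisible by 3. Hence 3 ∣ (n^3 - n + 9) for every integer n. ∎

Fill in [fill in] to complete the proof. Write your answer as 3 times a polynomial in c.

The residues treated are {2, 0}, so the missing case is n ≡ 1 (mod 3); write n = 3c+1.
Then (3c+1)^3 - (3c+1) + 9 = 27c^3 + 27c^2 + 6c + 9 = 3(9c^3 + 9c^2 + 2c + 3).

3(9c^3 + 9c^2 + 2c + 3)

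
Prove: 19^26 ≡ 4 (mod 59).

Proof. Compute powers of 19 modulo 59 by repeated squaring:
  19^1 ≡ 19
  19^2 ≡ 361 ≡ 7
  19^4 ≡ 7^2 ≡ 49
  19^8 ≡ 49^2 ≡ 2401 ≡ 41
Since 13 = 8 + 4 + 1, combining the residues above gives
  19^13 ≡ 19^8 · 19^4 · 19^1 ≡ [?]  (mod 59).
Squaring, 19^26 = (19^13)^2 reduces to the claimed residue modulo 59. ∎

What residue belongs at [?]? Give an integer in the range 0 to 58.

57

Multiply the listed residues: 41 · 49 · 19 = 2009 → 38171.
Reducing modulo 59: 38171 = 646·59 + 57, so 19^13 ≡ 57.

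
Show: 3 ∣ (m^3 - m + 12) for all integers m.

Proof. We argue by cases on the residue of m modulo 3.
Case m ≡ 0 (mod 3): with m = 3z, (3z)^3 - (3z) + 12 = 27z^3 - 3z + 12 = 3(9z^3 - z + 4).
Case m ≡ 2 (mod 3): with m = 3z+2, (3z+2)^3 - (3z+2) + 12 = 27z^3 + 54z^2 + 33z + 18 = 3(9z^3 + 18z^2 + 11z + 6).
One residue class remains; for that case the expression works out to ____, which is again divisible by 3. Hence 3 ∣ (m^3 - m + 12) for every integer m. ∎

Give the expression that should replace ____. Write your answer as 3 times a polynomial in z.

Only m ≡ 1 (mod 3) is unaccounted for. Put m = 3z+1:
(3z+1)^3 - (3z+1) + 12 expands to 27z^3 + 27z^2 + 6z + 12,
and factoring out 3 leaves 3(9z^3 + 9z^2 + 2z + 4).

3(9z^3 + 9z^2 + 2z + 4)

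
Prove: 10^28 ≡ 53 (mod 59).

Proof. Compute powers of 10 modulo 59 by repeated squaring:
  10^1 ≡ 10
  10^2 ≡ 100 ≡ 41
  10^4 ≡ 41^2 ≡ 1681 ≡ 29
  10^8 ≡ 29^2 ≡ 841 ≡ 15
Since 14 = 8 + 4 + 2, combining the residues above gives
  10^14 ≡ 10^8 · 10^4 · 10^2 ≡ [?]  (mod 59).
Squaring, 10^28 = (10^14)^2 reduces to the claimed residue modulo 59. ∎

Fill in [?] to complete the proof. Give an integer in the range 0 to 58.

17

Multiply the listed residues: 15 · 29 · 41 = 435 → 17835.
Reducing modulo 59: 17835 = 302·59 + 17, so 10^14 ≡ 17.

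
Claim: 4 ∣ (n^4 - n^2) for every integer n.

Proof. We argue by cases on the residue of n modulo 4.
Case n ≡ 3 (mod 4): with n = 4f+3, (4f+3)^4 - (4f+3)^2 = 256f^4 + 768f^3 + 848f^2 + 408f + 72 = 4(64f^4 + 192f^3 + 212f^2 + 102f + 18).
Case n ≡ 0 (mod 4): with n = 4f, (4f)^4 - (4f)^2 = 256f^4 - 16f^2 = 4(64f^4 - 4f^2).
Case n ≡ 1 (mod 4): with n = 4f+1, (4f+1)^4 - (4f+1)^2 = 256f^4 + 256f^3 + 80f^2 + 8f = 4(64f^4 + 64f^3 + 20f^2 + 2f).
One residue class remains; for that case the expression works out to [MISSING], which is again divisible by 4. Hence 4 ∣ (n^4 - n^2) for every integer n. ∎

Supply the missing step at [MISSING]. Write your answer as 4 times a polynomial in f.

4(64f^4 + 128f^3 + 92f^2 + 28f + 3)

The residues treated are {3, 0, 1}, so the missing case is n ≡ 2 (mod 4); write n = 4f+2.
Then (4f+2)^4 - (4f+2)^2 = 256f^4 + 512f^3 + 368f^2 + 112f + 12 = 4(64f^4 + 128f^3 + 92f^2 + 28f + 3).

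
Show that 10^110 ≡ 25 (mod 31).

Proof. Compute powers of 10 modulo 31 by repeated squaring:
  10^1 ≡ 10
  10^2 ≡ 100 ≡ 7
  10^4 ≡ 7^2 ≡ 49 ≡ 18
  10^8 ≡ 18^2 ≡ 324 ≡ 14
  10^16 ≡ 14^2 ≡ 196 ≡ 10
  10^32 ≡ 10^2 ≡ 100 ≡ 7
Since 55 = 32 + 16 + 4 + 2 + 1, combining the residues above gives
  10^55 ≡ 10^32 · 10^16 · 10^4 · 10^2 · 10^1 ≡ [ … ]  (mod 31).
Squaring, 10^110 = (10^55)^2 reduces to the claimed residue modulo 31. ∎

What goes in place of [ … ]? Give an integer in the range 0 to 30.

5

10^32 · 10^16 · 10^4 · 10^2 · 10^1 ≡ 7 · 10 · 18 · 7 · 10 = 88200.
88200 mod 31 = 5, so 10^55 ≡ 5 (mod 31).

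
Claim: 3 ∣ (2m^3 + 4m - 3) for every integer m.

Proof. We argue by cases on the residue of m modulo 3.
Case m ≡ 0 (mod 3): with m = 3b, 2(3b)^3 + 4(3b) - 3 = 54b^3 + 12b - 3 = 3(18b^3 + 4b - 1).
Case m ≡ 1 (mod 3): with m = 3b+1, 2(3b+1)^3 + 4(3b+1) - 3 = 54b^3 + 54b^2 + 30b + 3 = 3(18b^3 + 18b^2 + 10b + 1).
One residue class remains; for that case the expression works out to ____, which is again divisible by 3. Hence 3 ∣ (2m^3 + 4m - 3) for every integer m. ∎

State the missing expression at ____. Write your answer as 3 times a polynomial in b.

Only m ≡ 2 (mod 3) is unaccounted for. Put m = 3b+2:
2(3b+2)^3 + 4(3b+2) - 3 expands to 54b^3 + 108b^2 + 84b + 21,
and factoring out 3 leaves 3(18b^3 + 36b^2 + 28b + 7).

3(18b^3 + 36b^2 + 28b + 7)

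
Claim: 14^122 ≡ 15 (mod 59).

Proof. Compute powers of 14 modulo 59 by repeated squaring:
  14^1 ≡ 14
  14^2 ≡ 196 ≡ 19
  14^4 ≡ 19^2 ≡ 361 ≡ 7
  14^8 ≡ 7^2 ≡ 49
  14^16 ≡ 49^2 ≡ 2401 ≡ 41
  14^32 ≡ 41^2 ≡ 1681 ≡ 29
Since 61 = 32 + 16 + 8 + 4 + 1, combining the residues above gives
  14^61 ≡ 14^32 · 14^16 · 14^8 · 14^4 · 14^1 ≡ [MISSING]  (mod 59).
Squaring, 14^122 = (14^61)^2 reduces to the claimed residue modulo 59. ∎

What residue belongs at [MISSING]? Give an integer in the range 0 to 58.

14^32 · 14^16 · 14^8 · 14^4 · 14^1 ≡ 29 · 41 · 49 · 7 · 14 = 5709578.
5709578 mod 59 = 30, so 14^61 ≡ 30 (mod 59).

30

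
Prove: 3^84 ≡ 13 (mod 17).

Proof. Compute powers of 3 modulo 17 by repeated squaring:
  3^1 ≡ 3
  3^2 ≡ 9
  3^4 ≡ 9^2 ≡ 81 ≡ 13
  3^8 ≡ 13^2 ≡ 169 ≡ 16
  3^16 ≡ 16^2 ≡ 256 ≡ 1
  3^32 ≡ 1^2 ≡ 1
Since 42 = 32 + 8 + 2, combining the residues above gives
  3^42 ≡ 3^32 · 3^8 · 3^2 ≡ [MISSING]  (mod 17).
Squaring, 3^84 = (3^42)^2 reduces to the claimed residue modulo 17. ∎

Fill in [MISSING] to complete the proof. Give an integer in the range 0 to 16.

Multiply the listed residues: 1 · 16 · 9 = 16 → 144.
Reducing modulo 17: 144 = 8·17 + 8, so 3^42 ≡ 8.

8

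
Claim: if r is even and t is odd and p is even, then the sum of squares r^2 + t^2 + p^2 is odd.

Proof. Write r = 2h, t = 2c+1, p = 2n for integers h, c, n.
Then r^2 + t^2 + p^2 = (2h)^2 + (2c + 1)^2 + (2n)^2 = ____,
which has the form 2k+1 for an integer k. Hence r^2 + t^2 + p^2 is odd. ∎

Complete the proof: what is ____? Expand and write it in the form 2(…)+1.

2(2c^2 + 2c + 2h^2 + 2n^2) + 1

Expanding: (2h)^2 + (2c + 1)^2 + (2n)^2 = 4c^2 + 4c + 4h^2 + 4n^2 + 1.
Every term except the constant is even, so this is 2(2c^2 + 2c + 2h^2 + 2n^2) + 1,
and 2c^2 + 2c + 2h^2 + 2n^2 ∈ ℤ gives the required form.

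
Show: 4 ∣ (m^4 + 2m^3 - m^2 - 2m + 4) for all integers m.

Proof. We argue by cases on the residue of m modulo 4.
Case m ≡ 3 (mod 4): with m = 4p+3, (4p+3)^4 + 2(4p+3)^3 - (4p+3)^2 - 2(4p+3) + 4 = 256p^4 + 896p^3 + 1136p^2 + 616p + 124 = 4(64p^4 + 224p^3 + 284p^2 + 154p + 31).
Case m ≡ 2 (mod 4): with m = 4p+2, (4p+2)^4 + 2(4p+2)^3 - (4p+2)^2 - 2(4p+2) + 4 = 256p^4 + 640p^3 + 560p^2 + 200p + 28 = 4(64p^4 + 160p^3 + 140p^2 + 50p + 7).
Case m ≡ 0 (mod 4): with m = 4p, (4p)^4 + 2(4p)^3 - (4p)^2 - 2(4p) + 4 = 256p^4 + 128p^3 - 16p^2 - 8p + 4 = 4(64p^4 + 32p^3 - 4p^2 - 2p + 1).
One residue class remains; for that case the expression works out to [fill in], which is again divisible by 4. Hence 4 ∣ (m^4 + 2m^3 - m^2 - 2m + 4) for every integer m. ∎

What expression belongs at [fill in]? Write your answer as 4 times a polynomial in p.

Only m ≡ 1 (mod 4) is unaccounted for. Put m = 4p+1:
(4p+1)^4 + 2(4p+1)^3 - (4p+1)^2 - 2(4p+1) + 4 expands to 256p^4 + 384p^3 + 176p^2 + 24p + 4,
and factoring out 4 leaves 4(64p^4 + 96p^3 + 44p^2 + 6p + 1).

4(64p^4 + 96p^3 + 44p^2 + 6p + 1)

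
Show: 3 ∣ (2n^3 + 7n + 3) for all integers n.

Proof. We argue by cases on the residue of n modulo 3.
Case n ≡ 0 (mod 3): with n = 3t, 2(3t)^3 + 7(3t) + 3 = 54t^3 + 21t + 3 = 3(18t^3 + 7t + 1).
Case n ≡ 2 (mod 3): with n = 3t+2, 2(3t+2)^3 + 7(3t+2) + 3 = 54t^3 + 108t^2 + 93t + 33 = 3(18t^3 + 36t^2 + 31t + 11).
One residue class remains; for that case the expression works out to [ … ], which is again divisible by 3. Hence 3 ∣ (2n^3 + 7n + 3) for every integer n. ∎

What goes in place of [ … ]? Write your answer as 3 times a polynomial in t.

Only n ≡ 1 (mod 3) is unaccounted for. Put n = 3t+1:
2(3t+1)^3 + 7(3t+1) + 3 expands to 54t^3 + 54t^2 + 39t + 12,
and factoring out 3 leaves 3(18t^3 + 18t^2 + 13t + 4).

3(18t^3 + 18t^2 + 13t + 4)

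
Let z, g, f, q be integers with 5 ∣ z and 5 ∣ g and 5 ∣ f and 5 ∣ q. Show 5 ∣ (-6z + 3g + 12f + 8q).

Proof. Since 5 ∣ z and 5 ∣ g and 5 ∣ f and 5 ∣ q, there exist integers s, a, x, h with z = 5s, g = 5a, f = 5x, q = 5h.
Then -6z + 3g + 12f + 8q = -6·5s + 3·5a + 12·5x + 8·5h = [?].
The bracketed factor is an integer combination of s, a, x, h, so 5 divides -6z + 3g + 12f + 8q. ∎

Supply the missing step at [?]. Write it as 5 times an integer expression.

5(3a + 8h - 6s + 12x)

Pull the common 5 out of every term: -6·5s + 3·5a + 12·5x + 8·5h = 5(3a + 8h - 6s + 12x).
3a + 8h - 6s + 12x is an integer, which exhibits the divisibility.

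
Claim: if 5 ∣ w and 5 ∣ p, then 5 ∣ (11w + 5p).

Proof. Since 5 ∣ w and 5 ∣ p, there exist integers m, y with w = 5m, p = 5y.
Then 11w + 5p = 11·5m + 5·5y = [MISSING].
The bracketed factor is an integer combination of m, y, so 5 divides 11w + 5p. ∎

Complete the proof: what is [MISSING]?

Each term has a factor of 5: 11·5m + 5·5y = 5·(11m + 5y).
Since 11m + 5y is an integer, 5 ∣ (11w + 5p).

5(11m + 5y)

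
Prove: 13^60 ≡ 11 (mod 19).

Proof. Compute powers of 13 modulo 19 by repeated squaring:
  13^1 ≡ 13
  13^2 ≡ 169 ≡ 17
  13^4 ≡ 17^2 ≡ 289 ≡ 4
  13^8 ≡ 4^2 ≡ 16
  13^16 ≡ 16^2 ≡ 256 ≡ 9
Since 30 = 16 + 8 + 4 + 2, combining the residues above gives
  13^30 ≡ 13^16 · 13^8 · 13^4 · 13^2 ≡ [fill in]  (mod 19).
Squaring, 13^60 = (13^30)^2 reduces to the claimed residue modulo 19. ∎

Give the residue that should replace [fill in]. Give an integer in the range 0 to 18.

13^16 · 13^8 · 13^4 · 13^2 ≡ 9 · 16 · 4 · 17 = 9792.
9792 mod 19 = 7, so 13^30 ≡ 7 (mod 19).

7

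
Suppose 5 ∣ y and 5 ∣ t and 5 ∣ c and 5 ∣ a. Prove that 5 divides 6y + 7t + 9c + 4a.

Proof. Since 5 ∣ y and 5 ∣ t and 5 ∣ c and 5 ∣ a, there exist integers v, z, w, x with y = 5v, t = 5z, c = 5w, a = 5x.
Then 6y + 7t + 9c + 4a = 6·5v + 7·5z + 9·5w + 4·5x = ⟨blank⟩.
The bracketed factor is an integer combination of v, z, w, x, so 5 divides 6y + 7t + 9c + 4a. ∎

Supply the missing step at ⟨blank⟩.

5(6v + 9w + 4x + 7z)

Each term has a factor of 5: 6·5v + 7·5z + 9·5w + 4·5x = 5·(6v + 9w + 4x + 7z).
Since 6v + 9w + 4x + 7z is an integer, 5 ∣ (6y + 7t + 9c + 4a).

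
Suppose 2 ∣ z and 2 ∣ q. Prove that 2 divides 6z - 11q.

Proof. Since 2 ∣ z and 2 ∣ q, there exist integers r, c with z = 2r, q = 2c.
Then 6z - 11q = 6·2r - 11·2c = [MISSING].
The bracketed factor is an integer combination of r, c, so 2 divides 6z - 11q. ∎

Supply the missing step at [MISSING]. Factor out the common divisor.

Each term has a factor of 2: 6·2r - 11·2c = 2·(-11c + 6r).
Since -11c + 6r is an integer, 2 ∣ (6z - 11q).

2(-11c + 6r)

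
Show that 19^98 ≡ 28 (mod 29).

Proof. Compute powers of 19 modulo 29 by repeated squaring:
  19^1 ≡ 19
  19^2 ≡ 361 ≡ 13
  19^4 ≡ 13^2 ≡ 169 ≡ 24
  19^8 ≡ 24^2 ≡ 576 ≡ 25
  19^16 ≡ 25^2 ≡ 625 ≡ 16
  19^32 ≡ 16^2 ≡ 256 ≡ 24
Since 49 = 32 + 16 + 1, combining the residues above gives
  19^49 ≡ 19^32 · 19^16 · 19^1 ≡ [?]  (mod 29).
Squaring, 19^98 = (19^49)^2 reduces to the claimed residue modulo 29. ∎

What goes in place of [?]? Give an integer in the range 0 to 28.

17

Multiply the listed residues: 24 · 16 · 19 = 384 → 7296.
Reducing modulo 29: 7296 = 251·29 + 17, so 19^49 ≡ 17.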